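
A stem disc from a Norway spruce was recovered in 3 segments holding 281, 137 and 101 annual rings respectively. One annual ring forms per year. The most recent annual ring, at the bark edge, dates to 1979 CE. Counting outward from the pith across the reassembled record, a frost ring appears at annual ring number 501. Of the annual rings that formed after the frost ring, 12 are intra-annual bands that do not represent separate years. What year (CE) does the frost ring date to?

Total annual rings = 281 + 137 + 101 = 519.
The frost ring sits at annual ring 501 from the pith, so 519 − 501 = 18 annual rings formed after it.
Excluding 12 false annual rings: 18 − 12 = 6.
The annual ring at the bark edge is 1979 CE, so the frost ring dates to 1979 − 6 = 1973 CE.

1973 CE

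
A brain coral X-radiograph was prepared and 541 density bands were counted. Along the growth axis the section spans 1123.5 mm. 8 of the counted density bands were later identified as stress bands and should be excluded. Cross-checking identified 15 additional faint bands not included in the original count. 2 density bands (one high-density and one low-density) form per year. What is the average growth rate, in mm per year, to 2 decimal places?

4.10 mm per year

True density band count = 541 − 8 + 15 = 548.
Dividing by 2 density bands per year: 548 / 2 = 274 years.
Extension rate ≈ 1123.5 / 274 = 4.10 mm per year.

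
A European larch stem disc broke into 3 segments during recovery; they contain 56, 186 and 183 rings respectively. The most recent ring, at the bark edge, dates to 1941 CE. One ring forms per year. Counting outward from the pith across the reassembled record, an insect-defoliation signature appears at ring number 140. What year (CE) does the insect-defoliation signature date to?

1656 CE

Total rings = 56 + 186 + 183 = 425.
Between ring 140 and the bark edge there are 425 − 140 = 285 rings.
Counting back 285 years from 1941 CE places the insect-defoliation signature in 1941 − 285 = 1656 CE.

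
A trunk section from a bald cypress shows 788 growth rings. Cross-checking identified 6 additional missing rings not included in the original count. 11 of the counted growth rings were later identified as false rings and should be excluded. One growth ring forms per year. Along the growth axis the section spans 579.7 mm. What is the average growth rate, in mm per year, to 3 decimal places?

True growth ring count = 788 − 11 + 6 = 783.
Extension rate ≈ 579.7 / 783 = 0.740 mm per year.

0.740 mm per year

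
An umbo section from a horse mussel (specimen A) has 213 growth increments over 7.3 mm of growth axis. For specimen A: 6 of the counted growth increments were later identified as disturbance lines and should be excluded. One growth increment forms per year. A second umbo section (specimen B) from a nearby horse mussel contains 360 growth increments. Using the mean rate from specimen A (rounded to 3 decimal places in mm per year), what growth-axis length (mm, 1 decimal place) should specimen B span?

Specimen A: true growth increment count = 213 − 6 = 207.
A: Mean rate = 7.3 mm / 207 years ≈ 0.035 mm per year.
B's length ≈ 0.035 × 360 = 12.6 mm.

12.6 mm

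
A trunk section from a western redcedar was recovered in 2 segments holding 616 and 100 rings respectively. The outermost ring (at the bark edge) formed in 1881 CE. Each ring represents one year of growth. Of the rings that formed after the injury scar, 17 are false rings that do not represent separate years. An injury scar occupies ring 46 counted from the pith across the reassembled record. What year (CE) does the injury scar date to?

1228 CE

Total rings = 616 + 100 = 716.
716 − 46 = 670 rings lie beyond the injury scar toward the bark edge.
670 − 17 false = 653 true rings after the injury scar.
Counting back 653 years from 1881 CE places the injury scar in 1881 − 653 = 1228 CE.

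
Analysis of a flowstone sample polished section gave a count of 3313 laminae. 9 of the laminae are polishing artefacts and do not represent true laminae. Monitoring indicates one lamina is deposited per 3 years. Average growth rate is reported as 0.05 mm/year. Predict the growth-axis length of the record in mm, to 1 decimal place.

495.6 mm

True lamina count = 3313 − 9 = 3304.
At 3 years per lamina, 3304 × 3 = 9912 years.
Length ≈ 0.05 × 9912 = 495.6 mm.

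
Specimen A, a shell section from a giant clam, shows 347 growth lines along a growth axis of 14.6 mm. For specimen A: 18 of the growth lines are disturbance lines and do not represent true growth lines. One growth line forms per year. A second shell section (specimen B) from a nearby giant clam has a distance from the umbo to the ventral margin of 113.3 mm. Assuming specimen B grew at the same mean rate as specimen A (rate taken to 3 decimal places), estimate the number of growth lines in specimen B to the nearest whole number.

Specimen A: adjusted count: 347 − 18 = 329 growth lines.
A: 14.6 mm over 329 years gives 14.6 / 329 ≈ 0.044 mm per year.
For B, 113.3 / 0.044 = 2575.00 years ≈ 2575 growth lines.

2575 growth lines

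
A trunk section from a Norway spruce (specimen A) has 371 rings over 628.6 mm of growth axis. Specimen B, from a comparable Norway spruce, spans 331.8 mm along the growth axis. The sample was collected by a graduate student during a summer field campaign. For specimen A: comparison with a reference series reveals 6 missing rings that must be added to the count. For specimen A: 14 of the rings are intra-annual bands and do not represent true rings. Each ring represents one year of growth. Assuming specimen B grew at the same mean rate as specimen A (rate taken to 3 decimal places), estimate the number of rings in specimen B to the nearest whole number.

192 rings

Specimen A: correcting the raw count gives 371 − 14 + 6 = 363 true rings.
A: Mean rate = 628.6 mm / 363 years ≈ 1.732 mm/yr.
Specimen B: 331.8 mm / 1.732 mm per year = 191.57 years ≈ 192 rings.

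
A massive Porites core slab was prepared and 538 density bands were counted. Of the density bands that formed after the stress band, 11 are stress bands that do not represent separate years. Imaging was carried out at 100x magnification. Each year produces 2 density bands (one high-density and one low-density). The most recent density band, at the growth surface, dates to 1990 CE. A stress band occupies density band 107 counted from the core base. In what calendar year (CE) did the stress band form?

1780 CE

538 − 107 = 431 density bands lie beyond the stress band toward the growth surface.
431 − 11 false = 420 true density bands after the stress band.
420 density bands at 2 per year is 420 / 2 = 210 years.
Counting back 210 years from 1990 CE places the stress band in 1990 − 210 = 1780 CE.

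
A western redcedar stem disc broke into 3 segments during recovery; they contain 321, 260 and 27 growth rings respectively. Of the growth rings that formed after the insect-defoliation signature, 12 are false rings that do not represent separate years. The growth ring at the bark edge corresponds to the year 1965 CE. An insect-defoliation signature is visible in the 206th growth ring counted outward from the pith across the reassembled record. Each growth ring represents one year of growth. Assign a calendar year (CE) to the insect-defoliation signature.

Total growth rings = 321 + 260 + 27 = 608.
608 − 206 = 402 growth rings lie beyond the insect-defoliation signature toward the bark edge.
Excluding 12 false growth rings: 402 − 12 = 390.
The growth ring at the bark edge is 1965 CE, so the insect-defoliation signature dates to 1965 − 390 = 1575 CE.

1575 CE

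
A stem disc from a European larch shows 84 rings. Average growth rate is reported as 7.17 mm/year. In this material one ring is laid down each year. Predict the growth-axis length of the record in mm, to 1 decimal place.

602.3 mm

The record spans 84 years at 7.17 mm per year.
Predicted length = 7.17 mm/year × 84 years = 602.3 mm.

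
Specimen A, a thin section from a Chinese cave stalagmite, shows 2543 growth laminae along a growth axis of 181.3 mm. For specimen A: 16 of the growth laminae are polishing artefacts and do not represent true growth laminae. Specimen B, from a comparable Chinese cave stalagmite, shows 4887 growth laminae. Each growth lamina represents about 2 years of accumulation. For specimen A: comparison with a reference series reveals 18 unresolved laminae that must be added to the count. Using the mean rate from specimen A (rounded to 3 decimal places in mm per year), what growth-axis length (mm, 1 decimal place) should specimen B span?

Specimen A: after corrections the count is 2543 − 16 + 18 = 2545 growth laminae.
Specimen A: 2545 growth laminae at 2 years each span 2545 × 2 = 5090 years.
A: Mean rate = 181.3 mm / 5090 years ≈ 0.036 mm/year.
Specimen B: 4887 growth laminae at 2 years each span 4887 × 2 = 9774 years. B's length ≈ 0.036 × 9774 = 351.9 mm.

351.9 mm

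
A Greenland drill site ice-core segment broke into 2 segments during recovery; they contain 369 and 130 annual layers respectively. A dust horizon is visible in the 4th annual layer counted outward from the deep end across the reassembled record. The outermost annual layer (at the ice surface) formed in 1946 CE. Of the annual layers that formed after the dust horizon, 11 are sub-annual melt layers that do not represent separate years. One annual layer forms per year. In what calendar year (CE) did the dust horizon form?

1462 CE

Total annual layers = 369 + 130 = 499.
The dust horizon sits at annual layer 4 from the deep end, so 499 − 4 = 495 annual layers formed after it.
Removing the 11 false annual layers leaves 495 − 11 = 484 true annual layers beyond the dust horizon.
Counting back 484 years from 1946 CE places the dust horizon in 1946 − 484 = 1462 CE.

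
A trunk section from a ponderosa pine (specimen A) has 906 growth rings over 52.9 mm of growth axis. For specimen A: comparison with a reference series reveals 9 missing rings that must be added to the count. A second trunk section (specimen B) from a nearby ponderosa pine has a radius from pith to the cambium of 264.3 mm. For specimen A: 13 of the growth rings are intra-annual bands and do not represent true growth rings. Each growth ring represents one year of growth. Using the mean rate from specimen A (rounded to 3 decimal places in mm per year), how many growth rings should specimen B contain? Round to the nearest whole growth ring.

4480 growth rings

Specimen A: correcting the raw count gives 906 − 13 + 9 = 902 true growth rings.
A: 52.9 mm over 902 years gives 52.9 / 902 ≈ 0.059 mm/yr.
B spans 264.3 / 0.059 = 4479.66 years ≈ 4480 growth rings.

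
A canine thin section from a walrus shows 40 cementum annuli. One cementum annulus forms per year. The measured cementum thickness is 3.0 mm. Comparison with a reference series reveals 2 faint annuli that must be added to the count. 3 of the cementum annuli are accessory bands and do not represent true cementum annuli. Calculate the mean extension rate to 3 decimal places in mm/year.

0.077 mm/year

True cementum annulus count = 40 − 3 + 2 = 39.
3.0 mm over 39 years gives 3.0 / 39 ≈ 0.077 mm/year.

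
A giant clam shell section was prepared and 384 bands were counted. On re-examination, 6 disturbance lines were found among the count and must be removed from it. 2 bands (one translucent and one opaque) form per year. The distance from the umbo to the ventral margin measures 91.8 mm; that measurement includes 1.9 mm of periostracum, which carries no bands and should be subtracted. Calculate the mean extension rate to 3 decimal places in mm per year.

Adjusted count: 384 − 6 = 378 bands.
Dividing by 2 bands per year: 378 / 2 = 189 years.
Removing the 1.9 mm offcut leaves 91.8 − 1.9 = 89.9 mm.
Extension rate ≈ 89.9 / 189 = 0.476 mm per year.

0.476 mm per year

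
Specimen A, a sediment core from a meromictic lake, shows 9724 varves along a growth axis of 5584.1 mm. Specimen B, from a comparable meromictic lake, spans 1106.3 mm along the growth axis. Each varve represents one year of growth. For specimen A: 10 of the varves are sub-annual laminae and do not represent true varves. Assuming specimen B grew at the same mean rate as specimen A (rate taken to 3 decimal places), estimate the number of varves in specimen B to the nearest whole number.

Specimen A: correcting the raw count gives 9724 − 10 = 9714 true varves.
A: Mean rate = 5584.1 mm / 9714 years ≈ 0.575 mm per year.
For B, 1106.3 / 0.575 = 1924.00 years ≈ 1924 varves.

1924 varves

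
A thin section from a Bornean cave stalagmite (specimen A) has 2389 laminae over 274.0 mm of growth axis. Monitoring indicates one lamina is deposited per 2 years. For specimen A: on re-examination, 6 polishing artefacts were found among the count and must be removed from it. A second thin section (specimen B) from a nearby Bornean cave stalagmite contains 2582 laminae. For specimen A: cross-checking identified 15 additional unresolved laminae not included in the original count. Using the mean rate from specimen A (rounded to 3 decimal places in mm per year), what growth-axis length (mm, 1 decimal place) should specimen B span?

294.3 mm

Specimen A: correcting the raw count gives 2389 − 6 + 15 = 2398 true laminae.
Specimen A: 2398 laminae at 2 years each span 2398 × 2 = 4796 years.
A: Mean rate = 274.0 mm / 4796 years ≈ 0.057 mm/yr.
Specimen B: multiplying by 2 years per lamina: 2582 × 2 = 5164 years. B's length ≈ 0.057 × 5164 = 294.3 mm.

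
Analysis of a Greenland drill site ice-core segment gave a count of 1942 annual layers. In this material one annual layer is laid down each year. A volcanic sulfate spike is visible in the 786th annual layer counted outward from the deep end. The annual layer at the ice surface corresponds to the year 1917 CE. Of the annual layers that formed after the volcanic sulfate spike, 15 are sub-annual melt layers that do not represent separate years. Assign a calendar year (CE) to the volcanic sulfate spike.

1942 − 786 = 1156 annual layers lie beyond the volcanic sulfate spike toward the ice surface.
Excluding 15 false annual layers: 1156 − 15 = 1141.
1917 − 1141 = 776 CE.

776 CE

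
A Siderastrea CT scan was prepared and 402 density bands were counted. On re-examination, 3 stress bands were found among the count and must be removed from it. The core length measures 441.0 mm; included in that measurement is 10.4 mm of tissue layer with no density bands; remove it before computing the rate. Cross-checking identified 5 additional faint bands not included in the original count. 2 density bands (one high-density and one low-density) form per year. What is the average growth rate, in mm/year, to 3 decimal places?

2.132 mm/year

After corrections the count is 402 − 3 + 5 = 404 density bands.
Dividing by 2 density bands per year: 404 / 2 = 202 years.
The growth record spans 441.0 − 10.4 = 430.6 mm.
Mean rate = 430.6 mm / 202 years ≈ 2.132 mm/year.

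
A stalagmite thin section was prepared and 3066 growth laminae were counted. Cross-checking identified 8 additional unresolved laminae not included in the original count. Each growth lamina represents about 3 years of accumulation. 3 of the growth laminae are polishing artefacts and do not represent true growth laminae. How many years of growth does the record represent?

True growth lamina count = 3066 − 3 + 8 = 3071.
Multiplying by 3 years per growth lamina: 3071 × 3 = 9213 years.

9213 yr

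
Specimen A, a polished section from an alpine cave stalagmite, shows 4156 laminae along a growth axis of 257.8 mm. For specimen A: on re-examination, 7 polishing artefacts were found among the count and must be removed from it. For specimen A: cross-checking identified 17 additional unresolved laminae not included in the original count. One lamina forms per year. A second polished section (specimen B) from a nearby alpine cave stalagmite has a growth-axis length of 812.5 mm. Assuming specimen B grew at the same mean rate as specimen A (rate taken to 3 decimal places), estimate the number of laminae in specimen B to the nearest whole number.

Specimen A: true lamina count = 4156 − 7 + 17 = 4166.
A: 257.8 mm over 4166 years gives 257.8 / 4166 ≈ 0.062 mm per year.
B spans 812.5 / 0.062 = 13104.84 years ≈ 13105 laminae.

13105 laminae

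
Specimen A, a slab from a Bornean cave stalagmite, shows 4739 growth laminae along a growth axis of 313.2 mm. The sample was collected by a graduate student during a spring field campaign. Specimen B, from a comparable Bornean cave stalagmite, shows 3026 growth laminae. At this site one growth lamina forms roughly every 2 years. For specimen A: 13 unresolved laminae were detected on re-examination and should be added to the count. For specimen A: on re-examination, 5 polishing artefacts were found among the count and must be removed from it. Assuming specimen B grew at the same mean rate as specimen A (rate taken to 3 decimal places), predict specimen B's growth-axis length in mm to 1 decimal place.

Specimen A: correcting the raw count gives 4739 − 5 + 13 = 4747 true growth laminae.
Specimen A: multiplying by 2 years per growth lamina: 4747 × 2 = 9494 years.
A: 313.2 mm over 9494 years gives 313.2 / 9494 ≈ 0.033 mm/year.
Specimen B: 3026 growth laminae at 2 years each span 3026 × 2 = 6052 years. B's length ≈ 0.033 × 6052 = 199.7 mm.

199.7 mm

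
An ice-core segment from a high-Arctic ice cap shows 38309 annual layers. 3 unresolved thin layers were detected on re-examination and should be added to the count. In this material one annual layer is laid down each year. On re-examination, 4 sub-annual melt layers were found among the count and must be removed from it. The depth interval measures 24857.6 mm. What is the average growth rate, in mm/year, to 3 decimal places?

True annual layer count = 38309 − 4 + 3 = 38308.
Extension rate ≈ 24857.6 / 38308 = 0.649 mm/year.

0.649 mm/year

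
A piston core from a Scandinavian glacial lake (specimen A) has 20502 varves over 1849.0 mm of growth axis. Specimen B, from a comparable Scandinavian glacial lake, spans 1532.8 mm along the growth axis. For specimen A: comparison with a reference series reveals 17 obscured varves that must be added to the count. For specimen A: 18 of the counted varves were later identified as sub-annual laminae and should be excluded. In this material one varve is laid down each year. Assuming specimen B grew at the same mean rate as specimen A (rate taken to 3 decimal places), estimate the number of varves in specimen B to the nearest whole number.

17031 varves

Specimen A: true varve count = 20502 − 18 + 17 = 20501.
A: Mean rate = 1849.0 mm / 20501 years ≈ 0.090 mm/yr.
Specimen B: 1532.8 mm / 0.090 mm per year = 17031.11 years ≈ 17031 varves.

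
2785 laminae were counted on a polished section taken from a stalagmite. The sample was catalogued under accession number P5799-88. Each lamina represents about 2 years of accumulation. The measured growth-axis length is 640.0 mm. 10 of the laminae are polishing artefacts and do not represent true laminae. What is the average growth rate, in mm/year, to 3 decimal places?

0.115 mm/year

True lamina count = 2785 − 10 = 2775.
Multiplying by 2 years per lamina: 2775 × 2 = 5550 years.
Mean rate = 640.0 mm / 5550 years ≈ 0.115 mm/year.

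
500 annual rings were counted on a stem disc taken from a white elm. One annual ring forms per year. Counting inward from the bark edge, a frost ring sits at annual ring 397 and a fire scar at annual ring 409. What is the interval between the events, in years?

12 years

Separation: 409 − 397 = 12 annual rings.
One annual ring per year makes the interval 12 years.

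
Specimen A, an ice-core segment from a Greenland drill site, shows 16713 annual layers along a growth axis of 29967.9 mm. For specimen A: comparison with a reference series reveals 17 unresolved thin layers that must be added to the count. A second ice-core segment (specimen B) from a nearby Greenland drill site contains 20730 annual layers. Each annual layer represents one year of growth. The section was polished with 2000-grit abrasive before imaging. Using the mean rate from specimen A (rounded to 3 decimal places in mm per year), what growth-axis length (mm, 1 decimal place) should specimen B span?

Specimen A: adjusted count: 16713 + 17 = 16730 annual layers.
A: Extension rate ≈ 29967.9 / 16730 = 1.791 mm/yr.
B's length ≈ 1.791 × 20730 = 37127.4 mm.

37127.4 mm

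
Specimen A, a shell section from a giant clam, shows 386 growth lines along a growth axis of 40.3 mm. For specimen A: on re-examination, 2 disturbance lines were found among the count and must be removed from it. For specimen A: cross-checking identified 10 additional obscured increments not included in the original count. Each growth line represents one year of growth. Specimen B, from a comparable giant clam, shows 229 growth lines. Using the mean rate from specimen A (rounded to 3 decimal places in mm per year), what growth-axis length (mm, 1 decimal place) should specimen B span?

23.4 mm

Specimen A: true growth line count = 386 − 2 + 10 = 394.
A: Extension rate ≈ 40.3 / 394 = 0.102 mm per year.
Length of B = 0.102 × 229 = 23.4 mm.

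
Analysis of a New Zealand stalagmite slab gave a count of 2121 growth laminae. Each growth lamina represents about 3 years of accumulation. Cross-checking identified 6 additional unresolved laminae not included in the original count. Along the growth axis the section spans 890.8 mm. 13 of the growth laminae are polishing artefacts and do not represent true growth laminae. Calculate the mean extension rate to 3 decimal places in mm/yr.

0.140 mm/yr

Correcting the raw count gives 2121 − 13 + 6 = 2114 true growth laminae.
At 3 years per growth lamina, 2114 × 3 = 6342 years.
890.8 mm over 6342 years gives 890.8 / 6342 ≈ 0.140 mm/yr.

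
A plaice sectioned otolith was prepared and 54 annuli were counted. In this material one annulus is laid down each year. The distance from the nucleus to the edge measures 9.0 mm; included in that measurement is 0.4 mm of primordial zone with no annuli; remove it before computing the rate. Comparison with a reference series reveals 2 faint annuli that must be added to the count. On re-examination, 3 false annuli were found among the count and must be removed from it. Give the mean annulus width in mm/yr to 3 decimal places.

0.162 mm/yr

After corrections the count is 54 − 3 + 2 = 53 annuli.
Net length = 9.0 − 0.4 = 8.6 mm.
Extension rate ≈ 8.6 / 53 = 0.162 mm/yr.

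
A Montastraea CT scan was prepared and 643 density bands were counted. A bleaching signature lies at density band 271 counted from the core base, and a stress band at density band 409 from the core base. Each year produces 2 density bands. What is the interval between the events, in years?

Separation: 409 − 271 = 138 density bands.
Dividing by 2 density bands per year: 138 / 2 = 69 years.

69 years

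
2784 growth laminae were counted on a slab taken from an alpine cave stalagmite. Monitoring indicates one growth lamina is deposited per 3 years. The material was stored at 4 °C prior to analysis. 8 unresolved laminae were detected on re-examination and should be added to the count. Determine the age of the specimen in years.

True growth lamina count = 2784 + 8 = 2792.
2792 growth laminae at 3 years each span 2792 × 3 = 8376 years.

8376 yr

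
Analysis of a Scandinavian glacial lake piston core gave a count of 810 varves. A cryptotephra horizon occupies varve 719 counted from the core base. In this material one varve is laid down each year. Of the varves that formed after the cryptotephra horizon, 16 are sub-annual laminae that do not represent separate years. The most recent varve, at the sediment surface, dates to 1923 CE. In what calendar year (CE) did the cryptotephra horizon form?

The cryptotephra horizon sits at varve 719 from the core base, so 810 − 719 = 91 varves formed after it.
Excluding 16 false varves: 91 − 16 = 75.
The varve at the sediment surface is 1923 CE, so the cryptotephra horizon dates to 1923 − 75 = 1848 CE.

1848 CE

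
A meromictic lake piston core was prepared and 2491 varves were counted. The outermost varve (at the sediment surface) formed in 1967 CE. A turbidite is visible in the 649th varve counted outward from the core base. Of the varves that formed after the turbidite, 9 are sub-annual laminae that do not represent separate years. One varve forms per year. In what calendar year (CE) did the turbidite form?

134 CE

2491 − 649 = 1842 varves lie beyond the turbidite toward the sediment surface.
Excluding 9 false varves: 1842 − 9 = 1833.
1967 − 1833 = 134 CE.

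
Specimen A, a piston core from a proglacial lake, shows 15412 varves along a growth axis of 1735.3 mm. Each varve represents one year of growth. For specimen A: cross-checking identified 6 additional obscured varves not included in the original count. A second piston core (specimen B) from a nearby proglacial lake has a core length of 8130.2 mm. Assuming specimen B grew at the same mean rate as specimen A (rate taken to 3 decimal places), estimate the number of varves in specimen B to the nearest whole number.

71949 varves

Specimen A: true varve count = 15412 + 6 = 15418.
A: 1735.3 mm over 15418 years gives 1735.3 / 15418 ≈ 0.113 mm per year.
Specimen B: 8130.2 mm / 0.113 mm per year = 71948.67 years ≈ 71949 varves.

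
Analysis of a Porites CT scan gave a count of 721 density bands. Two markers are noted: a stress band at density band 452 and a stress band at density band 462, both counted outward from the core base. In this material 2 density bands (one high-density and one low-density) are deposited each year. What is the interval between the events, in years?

The two markers are separated by 462 − 452 = 10 density bands.
10 density bands at 2 per year is 10 / 2 = 5 years.

5 years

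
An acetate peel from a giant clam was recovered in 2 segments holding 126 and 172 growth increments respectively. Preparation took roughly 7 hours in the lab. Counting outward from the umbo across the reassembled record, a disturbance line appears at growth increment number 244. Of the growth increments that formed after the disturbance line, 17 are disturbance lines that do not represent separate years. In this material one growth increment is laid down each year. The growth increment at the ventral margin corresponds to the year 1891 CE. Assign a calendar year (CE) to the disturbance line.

Total growth increments = 126 + 172 = 298.
298 − 244 = 54 growth increments lie beyond the disturbance line toward the ventral margin.
54 − 17 false = 37 true growth increments after the disturbance line.
Counting back 37 years from 1891 CE places the disturbance line in 1891 − 37 = 1854 CE.

1854 CE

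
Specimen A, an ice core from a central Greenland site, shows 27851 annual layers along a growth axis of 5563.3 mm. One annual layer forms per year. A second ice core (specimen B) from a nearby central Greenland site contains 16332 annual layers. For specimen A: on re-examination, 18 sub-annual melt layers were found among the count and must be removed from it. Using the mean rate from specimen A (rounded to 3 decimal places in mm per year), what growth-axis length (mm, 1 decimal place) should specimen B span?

Specimen A: after corrections the count is 27851 − 18 = 27833 annual layers.
A: 5563.3 mm over 27833 years gives 5563.3 / 27833 ≈ 0.200 mm per year.
B's length ≈ 0.200 × 16332 = 3266.4 mm.

3266.4 mm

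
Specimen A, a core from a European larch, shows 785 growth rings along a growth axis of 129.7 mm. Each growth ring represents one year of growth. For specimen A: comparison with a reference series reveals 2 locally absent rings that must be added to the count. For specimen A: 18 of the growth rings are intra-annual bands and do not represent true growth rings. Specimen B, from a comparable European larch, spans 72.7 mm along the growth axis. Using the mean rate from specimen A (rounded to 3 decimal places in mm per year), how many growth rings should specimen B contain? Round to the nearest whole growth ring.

Specimen A: correcting the raw count gives 785 − 18 + 2 = 769 true growth rings.
A: 129.7 mm over 769 years gives 129.7 / 769 ≈ 0.169 mm/year.
Specimen B: 72.7 mm / 0.169 mm per year = 430.18 years ≈ 430 growth rings.

430 growth rings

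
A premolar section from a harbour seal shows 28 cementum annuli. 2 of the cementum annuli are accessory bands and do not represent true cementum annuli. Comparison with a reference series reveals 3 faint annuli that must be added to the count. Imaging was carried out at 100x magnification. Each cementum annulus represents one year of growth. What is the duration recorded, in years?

After corrections the count is 28 − 2 + 3 = 29 cementum annuli.
With a one-to-one cementum annulus periodicity this is 29 years.

29 yr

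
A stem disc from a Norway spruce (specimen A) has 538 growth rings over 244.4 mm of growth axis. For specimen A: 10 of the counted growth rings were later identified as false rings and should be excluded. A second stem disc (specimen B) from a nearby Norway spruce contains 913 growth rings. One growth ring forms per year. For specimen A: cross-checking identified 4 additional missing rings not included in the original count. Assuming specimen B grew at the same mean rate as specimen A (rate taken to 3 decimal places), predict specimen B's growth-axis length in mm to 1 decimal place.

419.1 mm

Specimen A: after corrections the count is 538 − 10 + 4 = 532 growth rings.
A: Mean rate = 244.4 mm / 532 years ≈ 0.459 mm per year.
Length of B = 0.459 × 913 = 419.1 mm.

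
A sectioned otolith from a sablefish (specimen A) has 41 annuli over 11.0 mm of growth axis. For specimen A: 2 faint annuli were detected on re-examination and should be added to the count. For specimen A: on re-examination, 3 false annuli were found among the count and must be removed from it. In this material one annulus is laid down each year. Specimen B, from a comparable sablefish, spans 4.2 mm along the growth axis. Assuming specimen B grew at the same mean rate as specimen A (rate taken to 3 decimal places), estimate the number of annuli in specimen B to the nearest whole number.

15 annuli

Specimen A: correcting the raw count gives 41 − 3 + 2 = 40 true annuli.
A: Mean rate = 11.0 mm / 40 years ≈ 0.275 mm per year.
B spans 4.2 / 0.275 = 15.27 years ≈ 15 annuli.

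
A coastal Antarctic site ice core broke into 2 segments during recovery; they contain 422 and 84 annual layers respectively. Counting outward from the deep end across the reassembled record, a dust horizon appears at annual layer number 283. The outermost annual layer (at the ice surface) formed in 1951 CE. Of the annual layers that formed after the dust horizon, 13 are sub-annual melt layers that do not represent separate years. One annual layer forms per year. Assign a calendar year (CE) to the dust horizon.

1741 CE

Total annual layers = 422 + 84 = 506.
Between annual layer 283 and the ice surface there are 506 − 283 = 223 annual layers.
Excluding 13 false annual layers: 223 − 13 = 210.
Counting back 210 years from 1951 CE places the dust horizon in 1951 − 210 = 1741 CE.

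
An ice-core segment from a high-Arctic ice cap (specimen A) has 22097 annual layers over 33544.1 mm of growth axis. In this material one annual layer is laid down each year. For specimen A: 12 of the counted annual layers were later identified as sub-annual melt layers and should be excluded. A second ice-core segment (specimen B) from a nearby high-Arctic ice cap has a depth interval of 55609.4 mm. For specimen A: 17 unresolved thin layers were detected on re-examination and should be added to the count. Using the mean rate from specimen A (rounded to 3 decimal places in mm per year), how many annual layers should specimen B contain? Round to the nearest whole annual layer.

36633 annual layers

Specimen A: true annual layer count = 22097 − 12 + 17 = 22102.
A: Mean rate = 33544.1 mm / 22102 years ≈ 1.518 mm/year.
Specimen B: 55609.4 mm / 1.518 mm per year = 36633.33 years ≈ 36633 annual layers.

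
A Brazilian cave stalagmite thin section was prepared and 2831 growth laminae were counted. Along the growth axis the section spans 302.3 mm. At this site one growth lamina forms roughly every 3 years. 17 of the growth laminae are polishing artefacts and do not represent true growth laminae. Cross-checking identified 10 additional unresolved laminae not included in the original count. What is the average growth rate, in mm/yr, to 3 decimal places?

0.036 mm/yr

True growth lamina count = 2831 − 17 + 10 = 2824.
Multiplying by 3 years per growth lamina: 2824 × 3 = 8472 years.
302.3 mm over 8472 years gives 302.3 / 8472 ≈ 0.036 mm/yr.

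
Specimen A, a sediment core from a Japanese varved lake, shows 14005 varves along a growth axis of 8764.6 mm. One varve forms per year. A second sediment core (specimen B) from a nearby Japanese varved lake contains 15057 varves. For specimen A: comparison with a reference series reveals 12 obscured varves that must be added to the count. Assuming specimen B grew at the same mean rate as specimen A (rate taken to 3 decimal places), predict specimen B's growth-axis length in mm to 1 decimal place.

9410.6 mm

Specimen A: correcting the raw count gives 14005 + 12 = 14017 true varves.
A: Mean rate = 8764.6 mm / 14017 years ≈ 0.625 mm/year.
B's length ≈ 0.625 × 15057 = 9410.6 mm.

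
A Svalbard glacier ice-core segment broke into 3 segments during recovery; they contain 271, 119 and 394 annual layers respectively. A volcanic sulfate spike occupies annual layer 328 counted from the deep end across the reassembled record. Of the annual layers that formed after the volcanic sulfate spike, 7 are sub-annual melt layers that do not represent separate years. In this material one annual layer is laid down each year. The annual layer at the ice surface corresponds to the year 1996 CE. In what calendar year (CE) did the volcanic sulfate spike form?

Total annual layers = 271 + 119 + 394 = 784.
784 − 328 = 456 annual layers lie beyond the volcanic sulfate spike toward the ice surface.
Removing the 7 false annual layers leaves 456 − 7 = 449 true annual layers beyond the volcanic sulfate spike.
1996 − 449 = 1547 CE.

1547 CE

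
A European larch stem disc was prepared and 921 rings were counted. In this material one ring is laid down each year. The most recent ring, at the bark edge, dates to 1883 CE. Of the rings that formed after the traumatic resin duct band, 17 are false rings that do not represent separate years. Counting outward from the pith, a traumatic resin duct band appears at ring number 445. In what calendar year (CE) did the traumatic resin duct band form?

Between ring 445 and the bark edge there are 921 − 445 = 476 rings.
476 − 17 false = 459 true rings after the traumatic resin duct band.
1883 − 459 = 1424 CE.

1424 CE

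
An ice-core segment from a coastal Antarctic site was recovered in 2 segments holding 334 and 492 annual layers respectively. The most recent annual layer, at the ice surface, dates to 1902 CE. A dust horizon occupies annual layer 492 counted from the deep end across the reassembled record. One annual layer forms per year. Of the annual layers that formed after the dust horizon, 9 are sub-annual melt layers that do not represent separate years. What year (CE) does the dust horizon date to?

Total annual layers = 334 + 492 = 826.
Between annual layer 492 and the ice surface there are 826 − 492 = 334 annual layers.
Removing the 9 false annual layers leaves 334 − 9 = 325 true annual layers beyond the dust horizon.
1902 − 325 = 1577 CE.

1577 CE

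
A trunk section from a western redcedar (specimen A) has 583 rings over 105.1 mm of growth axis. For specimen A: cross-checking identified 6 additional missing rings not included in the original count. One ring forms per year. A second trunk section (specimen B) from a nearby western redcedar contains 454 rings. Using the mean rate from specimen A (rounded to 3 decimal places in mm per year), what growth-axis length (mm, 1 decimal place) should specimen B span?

Specimen A: after corrections the count is 583 + 6 = 589 rings.
A: Mean rate = 105.1 mm / 589 years ≈ 0.178 mm/yr.
Length of B = 0.178 × 454 = 80.8 mm.

80.8 mm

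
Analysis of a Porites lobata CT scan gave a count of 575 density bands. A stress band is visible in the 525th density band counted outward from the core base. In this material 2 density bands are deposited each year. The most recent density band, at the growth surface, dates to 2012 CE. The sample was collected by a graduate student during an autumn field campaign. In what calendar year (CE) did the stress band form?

Between density band 525 and the growth surface there are 575 − 525 = 50 density bands.
Dividing by 2 density bands per year: 50 / 2 = 25 years.
The density band at the growth surface is 2012 CE, so the stress band dates to 2012 − 25 = 1987 CE.

1987 CE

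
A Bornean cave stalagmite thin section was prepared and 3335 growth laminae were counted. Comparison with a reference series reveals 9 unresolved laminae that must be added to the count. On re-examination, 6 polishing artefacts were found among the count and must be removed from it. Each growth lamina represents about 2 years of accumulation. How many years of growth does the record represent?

6676 years

True growth lamina count = 3335 − 6 + 9 = 3338.
Multiplying by 2 years per growth lamina: 3338 × 2 = 6676 years.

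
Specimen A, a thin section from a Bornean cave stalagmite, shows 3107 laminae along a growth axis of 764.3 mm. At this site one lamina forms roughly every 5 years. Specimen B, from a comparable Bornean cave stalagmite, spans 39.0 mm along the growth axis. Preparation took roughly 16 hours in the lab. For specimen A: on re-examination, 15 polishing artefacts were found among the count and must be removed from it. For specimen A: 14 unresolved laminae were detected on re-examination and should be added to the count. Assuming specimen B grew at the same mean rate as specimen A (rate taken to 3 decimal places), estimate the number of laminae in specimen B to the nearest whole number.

159 laminae

Specimen A: adjusted count: 3107 − 15 + 14 = 3106 laminae.
Specimen A: 3106 laminae at 5 years each span 3106 × 5 = 15530 years.
A: Mean rate = 764.3 mm / 15530 years ≈ 0.049 mm/yr.
B spans 39.0 / 0.049 = 795.92 years; at 5 years per lamina that is 795.92 / 5 ≈ 159 laminae.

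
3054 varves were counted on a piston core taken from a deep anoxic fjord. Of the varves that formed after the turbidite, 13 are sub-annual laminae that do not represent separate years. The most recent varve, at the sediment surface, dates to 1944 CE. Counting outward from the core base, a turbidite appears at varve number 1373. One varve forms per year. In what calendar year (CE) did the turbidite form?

Between varve 1373 and the sediment surface there are 3054 − 1373 = 1681 varves.
Removing the 13 false varves leaves 1681 − 13 = 1668 true varves beyond the turbidite.
1944 − 1668 = 276 CE.

276 CE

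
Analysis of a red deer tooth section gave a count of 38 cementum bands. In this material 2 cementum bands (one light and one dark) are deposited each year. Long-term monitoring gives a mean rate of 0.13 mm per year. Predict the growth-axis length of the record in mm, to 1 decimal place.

2.5 mm

With 2 cementum bands per year, 38 / 2 = 19 years.
19 years at 0.13 mm/year gives 0.13 × 19 = 2.5 mm.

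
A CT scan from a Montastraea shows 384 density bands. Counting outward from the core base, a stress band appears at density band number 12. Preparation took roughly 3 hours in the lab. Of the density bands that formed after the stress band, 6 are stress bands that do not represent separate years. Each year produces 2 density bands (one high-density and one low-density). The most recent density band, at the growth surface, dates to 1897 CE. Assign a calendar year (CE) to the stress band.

Between density band 12 and the growth surface there are 384 − 12 = 372 density bands.
Removing the 6 false density bands leaves 372 − 6 = 366 true density bands beyond the stress band.
366 density bands at 2 per year is 366 / 2 = 183 years.
Counting back 183 years from 1897 CE places the stress band in 1897 − 183 = 1714 CE.

1714 CE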